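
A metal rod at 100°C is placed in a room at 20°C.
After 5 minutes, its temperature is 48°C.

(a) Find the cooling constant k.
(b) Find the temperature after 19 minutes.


Newton's law: T(t) = T_a + (T₀ - T_a)e^(-kt).
(a) Use T(5) = 48: (48 - 20)/(100 - 20) = e^(-k·5), so k = -ln(0.350)/5 ≈ 0.2100.
(b) Apply k to t = 19: T(19) = 20 + (80)e^(-3.989) ≈ 21.5°C.


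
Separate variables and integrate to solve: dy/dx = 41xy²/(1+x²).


Separate: dy/y² = 41x/(1+x²) dx.
Integrate LHS: ∫ dy/y² = -1/y.
Integrate RHS via u = 1+x²: (41/2)ln(1+x²) + C.
Result: -1/y = (41/2)ln(1+x²) + C.


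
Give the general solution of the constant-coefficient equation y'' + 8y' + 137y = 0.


Characteristic equation: r² + 8r + 137 = 0.
Discriminant is negative; roots r = -4 ± 11i (complex conjugate pair).
General solution uses e^(α x)(C₁ cos(β x) + C₂ sin(β x)): y = e^(-4x)(C₁cos(11x) + C₂sin(11x)).


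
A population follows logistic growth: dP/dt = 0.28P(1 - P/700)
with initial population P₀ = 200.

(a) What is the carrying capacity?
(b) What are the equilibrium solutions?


Logistic ODE dP/dt = 0.28P(1 - P/700) has equilibria where dP/dt = 0, i.e. P = 0 or P = 700.
The coefficient (1 - P/K) = 0 when P = K, identifying K = 700 as the carrying capacity.
(a) K = 700; (b) equilibria P = 0 and P = 700.


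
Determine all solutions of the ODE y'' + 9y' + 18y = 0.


Characteristic equation: r² + 9r + 18 = 0.
Factor: (r + 3)(r + 6) = 0 ⇒ r = -3, -6 (distinct real).
General solution: y = C₁e^(-3x) + C₂e^(-6x).


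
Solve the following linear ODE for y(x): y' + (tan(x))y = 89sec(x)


P(x) = tan(x) ⇒ μ = e^(∫tan(x)dx) = sec(x).
(sec(x) y)' = 89sec²(x) ⇒ sec(x) y = 89tan(x) + C.
Multiply by cos(x): y = 89sin(x) + C·cos(x).


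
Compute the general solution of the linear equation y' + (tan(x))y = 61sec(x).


P(x) = tan(x) ⇒ μ = e^(∫tan(x)dx) = sec(x).
(sec(x) y)' = 61sec²(x) ⇒ sec(x) y = 61tan(x) + C.
Multiply by cos(x): y = 61sin(x) + C·cos(x).


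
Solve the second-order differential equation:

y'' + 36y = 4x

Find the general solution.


Homogeneous: r² + 36 = 0 ⇒ r = ±6i, y_h = C₁cos(6x) + C₂sin(6x).
Polynomial forcing; try y_p = Ax + B. Then y_p'' + 36 y_p = 36(Ax + B) = 4x, so B = 0 and A = 1/9.
General solution: y = C₁cos(6x) + C₂sin(6x) + (1/9)x.


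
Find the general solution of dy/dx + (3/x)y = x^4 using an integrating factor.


P(x) = 3/x ⇒ μ = x^3.
(x^3 y)' = x^3·x^4 = x^7.
Integrate: x^3 y = x^8/(8) + C.
Solve for y: y = (1/8)x^5 + C/x^3.


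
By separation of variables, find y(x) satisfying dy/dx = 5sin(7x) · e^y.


Separate: e^(-y) dy = 5sin(7x) dx.
Integrate: -e^(-y) = -(5/7)cos(7x) + C₀.
Rearrange: e^(-y) = (5/7)cos(7x) + C.


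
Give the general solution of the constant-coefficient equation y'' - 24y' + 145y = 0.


Characteristic equation: r² - 24r + 145 = 0.
Discriminant is negative; roots r = 12 ± 1i (complex conjugate pair).
General solution uses e^(α x)(C₁ cos(β x) + C₂ sin(β x)): y = e^(12x)(C₁cos(x) + C₂sin(x)).


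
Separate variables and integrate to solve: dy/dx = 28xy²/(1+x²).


Separate: dy/y² = 28x/(1+x²) dx.
Integrate LHS: ∫ dy/y² = -1/y.
Integrate RHS via u = 1+x²: 14ln(1+x²) + C.
Result: -1/y = 14ln(1+x²) + C.


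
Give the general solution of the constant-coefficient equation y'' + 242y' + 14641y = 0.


Characteristic equation: r² + 242r + 14641 = 0, i.e. (r + 121)² = 0.
Repeated root r = -121; include an x factor for the second linearly independent solution.
General solution: y = (C₁ + C₂x)e^(-121x).


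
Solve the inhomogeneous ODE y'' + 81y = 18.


Homogeneous part: r² + 81 = 0 ⇒ r = ±9i, so y_h = C₁cos(9x) + C₂sin(9x).
Try constant y_p = A; plug in: 81A = 18 ⇒ A = 2/9.
General solution: y = C₁cos(9x) + C₂sin(9x) + 2/9.


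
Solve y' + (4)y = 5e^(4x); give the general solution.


P(x) = 4 ⇒ μ = e^(4x).
(μ y)' = 5e^(8x) ⇒ μ y = (5/8)e^(8x) + C.
Divide by μ: y = (5/8)e^(4x) + Ce^(-4x).


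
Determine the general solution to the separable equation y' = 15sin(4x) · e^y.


Separate: e^(-y) dy = 15sin(4x) dx.
Integrate: -e^(-y) = -(15/4)cos(4x) + C₀.
Rearrange: e^(-y) = (15/4)cos(4x) + C.


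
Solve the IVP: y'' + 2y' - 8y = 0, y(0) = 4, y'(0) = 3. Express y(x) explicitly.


Characteristic roots of r² + 2r - 8 = 0 are 2, -4.
General solution y = c₁ e^(2x) + c₂ e^(-4x).
Apply y(0) = 4: c₁ + c₂ = 4. Apply y'(0) = 3: 2 c₁ - 4 c₂ = 3.
Solve: c₁ = 19/6, c₂ = 5/6.
Particular solution: y = (19/6)e^(2x) + (5/6)e^(-4x).


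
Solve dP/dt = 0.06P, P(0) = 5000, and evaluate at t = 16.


The ODE dP/dt = 0.06P has solution P(t) = P(0)e^(0.06t).
Substitute P(0) = 5000 and t = 16: P(16) = 5000 e^(0.96) ≈ 13058.


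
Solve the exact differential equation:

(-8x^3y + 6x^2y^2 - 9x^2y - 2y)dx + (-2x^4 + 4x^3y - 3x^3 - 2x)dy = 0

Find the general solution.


Check exactness: ∂M/∂y = -8x^3 + 12x^2y - 9x^2 - 2 and ∂N/∂x = -8x^3 + 12x^2y - 9x^2 - 2; equal, so the equation is exact.
Integrate M with respect to x (treating y as constant): ∫M dx = -2x^4y + 2x^3y^2 - 3x^3y - 2xy + h(y).
Differentiate w.r.t. y and set equal to N: all terms match, so h'(y) = 0 and h is a constant absorbed into C.
General solution: -2x^4y + 2x^3y^2 - 3x^3y - 2xy = C.


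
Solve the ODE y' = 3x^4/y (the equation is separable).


Separate variables: y dy = 3x^4 dx.
Integrate both sides: y²/2 = (3/5)x^5 + C₀.
Multiply by 2: y² = (6/5)x^5 + C.


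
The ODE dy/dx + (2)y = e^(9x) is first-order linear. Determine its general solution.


P(x) = 2 ⇒ μ = e^(2x).
(μ y)' = e^(11x) ⇒ μ y = e^(11x)/11 + C.
Divide by μ: y = (1/11)e^(9x) + Ce^(-2x).


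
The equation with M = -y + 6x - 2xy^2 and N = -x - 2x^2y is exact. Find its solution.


Check exactness: ∂M/∂y = -1 - 4xy and ∂N/∂x = -1 - 4xy; equal, so the equation is exact.
Integrate M with respect to x (treating y as constant): ∫M dx = -xy + 3x^2 - x^2y^2 + h(y).
Differentiate w.r.t. y and set equal to N: all terms match, so h'(y) = 0 and h is a constant absorbed into C.
General solution: -xy + 3x^2 - x^2y^2 = C.


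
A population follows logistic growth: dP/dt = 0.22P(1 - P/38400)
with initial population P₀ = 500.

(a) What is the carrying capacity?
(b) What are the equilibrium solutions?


Logistic ODE dP/dt = 0.22P(1 - P/38400) has equilibria where dP/dt = 0, i.e. P = 0 or P = 38400.
The coefficient (1 - P/K) = 0 when P = K, identifying K = 38400 as the carrying capacity.
(a) K = 38400; (b) equilibria P = 0 and P = 38400.


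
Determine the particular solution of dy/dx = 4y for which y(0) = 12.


General solution of y' = 4y is y = Ce^(4x).
Apply y(0) = 12: C = 12.
Particular solution: y = 12e^(4x).


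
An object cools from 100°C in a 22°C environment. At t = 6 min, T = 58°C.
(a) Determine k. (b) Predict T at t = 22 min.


Newton's law: T(t) = T_a + (T₀ - T_a)e^(-kt).
(a) Use T(6) = 58: (58 - 22)/(100 - 22) = e^(-k·6), so k = -ln(0.462)/6 ≈ 0.1289.
(b) Apply k to t = 22: T(22) = 22 + (78)e^(-2.835) ≈ 26.6°C.


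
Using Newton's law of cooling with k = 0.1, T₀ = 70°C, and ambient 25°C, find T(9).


Newton's law: dT/dt = -k(T - T_a) has solution T(t) = T_a + (T₀ - T_a)e^(-kt).
Plug in T_a = 25, T₀ = 70, k = 0.1, t = 9: T(9) = 25 + (45)e^(-0.90) ≈ 43.3°C.


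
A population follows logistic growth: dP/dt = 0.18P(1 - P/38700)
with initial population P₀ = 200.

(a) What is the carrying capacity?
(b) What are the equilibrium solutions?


Logistic ODE dP/dt = 0.18P(1 - P/38700) has equilibria where dP/dt = 0, i.e. P = 0 or P = 38700.
The coefficient (1 - P/K) = 0 when P = K, identifying K = 38700 as the carrying capacity.
(a) K = 38700; (b) equilibria P = 0 and P = 38700.


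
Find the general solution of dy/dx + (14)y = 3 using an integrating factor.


P(x) = 14, Q(x) = 3; integrating factor μ = e^(14x).
(μ y)' = 3e^(14x) ⇒ μ y = (3/14)e^(14x) + C.
Divide by μ: y = 3/14 + Ce^(-14x).


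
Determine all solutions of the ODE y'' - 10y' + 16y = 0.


Characteristic equation: r² - 10r + 16 = 0.
Factor: (r - 8)(r - 2) = 0 ⇒ r = 8, 2 (distinct real).
General solution: y = C₁e^(8x) + C₂e^(2x).


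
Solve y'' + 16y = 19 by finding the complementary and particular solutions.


Homogeneous part: r² + 16 = 0 ⇒ r = ±4i, so y_h = C₁cos(4x) + C₂sin(4x).
Try constant y_p = A; plug in: 16A = 19 ⇒ A = 19/16.
General solution: y = C₁cos(4x) + C₂sin(4x) + 19/16.


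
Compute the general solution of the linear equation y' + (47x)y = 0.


P(x) = 47x ⇒ μ = e^((47/2)x²).
Q(x) = 0 so μ y is constant: y = Ce^(-(47/2)x²).


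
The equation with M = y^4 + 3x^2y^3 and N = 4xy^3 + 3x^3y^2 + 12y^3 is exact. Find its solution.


Check exactness: ∂M/∂y = 4y^3 + 9x^2y^2 and ∂N/∂x = 4y^3 + 9x^2y^2; equal, so the equation is exact.
Integrate M with respect to x (treating y as constant): ∫M dx = xy^4 + x^3y^3 + h(y).
Differentiate w.r.t. y and set equal to N: the x-dependent terms already match, leaving h'(y) = 12y^3. Integrate: h(y) = 3y^4.
So F(x,y) = xy^4 + x^3y^3 + 3y^4.
General solution: xy^4 + x^3y^3 + 3y^4 = C.


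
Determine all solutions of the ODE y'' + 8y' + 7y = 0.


Characteristic equation: r² + 8r + 7 = 0.
Factor: (r + 1)(r + 7) = 0 ⇒ r = -1, -7 (distinct real).
General solution: y = C₁e^(-x) + C₂e^(-7x).


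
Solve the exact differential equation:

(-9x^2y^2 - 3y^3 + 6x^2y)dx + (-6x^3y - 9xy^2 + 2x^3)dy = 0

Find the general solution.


Check exactness: ∂M/∂y = -18x^2y - 9y^2 + 6x^2 and ∂N/∂x = -18x^2y - 9y^2 + 6x^2; equal, so the equation is exact.
Integrate M with respect to x (treating y as constant): ∫M dx = -3x^3y^2 - 3xy^3 + 2x^3y + h(y).
Differentiate w.r.t. y and set equal to N: all terms match, so h'(y) = 0 and h is a constant absorbed into C.
General solution: -3x^3y^2 - 3xy^3 + 2x^3y = C.


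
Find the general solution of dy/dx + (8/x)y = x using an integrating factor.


P(x) = 8/x ⇒ μ = x^8.
(x^8 y)' = x^8·x^1 = x^9.
Integrate: x^8 y = x^10/(10) + C.
Solve for y: y = (1/10)x^2 + C/x^8.


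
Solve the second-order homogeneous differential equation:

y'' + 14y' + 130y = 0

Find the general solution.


Characteristic equation: r² + 14r + 130 = 0.
Discriminant is negative; roots r = -7 ± 9i (complex conjugate pair).
General solution uses e^(α x)(C₁ cos(β x) + C₂ sin(β x)): y = e^(-7x)(C₁cos(9x) + C₂sin(9x)).


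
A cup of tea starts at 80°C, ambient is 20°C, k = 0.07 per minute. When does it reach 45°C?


From T(t) = T_a + (T₀ - T_a)e^(-kt), set T(t) = 45:
(45 - 20) / (80 - 20) = e^(-0.07t), so t = -ln(0.417)/0.07 ≈ 12.5 minutes.


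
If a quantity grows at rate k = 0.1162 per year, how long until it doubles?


Exponential growth: P(t) = P₀ e^(0.1162t). Set P(t)/P₀ = 2: e^(0.1162t) = 2.
Solve: t = ln(2)/0.1162 ≈ 5.97 years.


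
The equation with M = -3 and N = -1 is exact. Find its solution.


Check exactness: ∂M/∂y = 0 and ∂N/∂x = 0; equal, so the equation is exact.
Integrate M with respect to x (treating y as constant): ∫M dx = -3x + h(y).
Differentiate w.r.t. y and set equal to N: the x-dependent terms already match, leaving h'(y) = -1. Integrate: h(y) = -y.
So F(x,y) = -3x - y.
General solution: -3x - y = C.


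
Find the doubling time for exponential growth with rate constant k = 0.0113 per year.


Exponential growth: P(t) = P₀ e^(0.0113t). Set P(t)/P₀ = 2: e^(0.0113t) = 2.
Solve: t = ln(2)/0.0113 ≈ 61.34 years.


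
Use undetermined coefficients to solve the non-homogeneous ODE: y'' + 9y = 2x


Homogeneous: r² + 9 = 0 ⇒ r = ±3i, y_h = C₁cos(3x) + C₂sin(3x).
Polynomial forcing; try y_p = Ax + B. Then y_p'' + 9 y_p = 9(Ax + B) = 2x, so B = 0 and A = 2/9.
General solution: y = C₁cos(3x) + C₂sin(3x) + (2/9)x.


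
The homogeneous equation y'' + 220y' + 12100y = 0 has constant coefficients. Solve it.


Characteristic equation: r² + 220r + 12100 = 0, i.e. (r + 110)² = 0.
Repeated root r = -110; include an x factor for the second linearly independent solution.
General solution: y = (C₁ + C₂x)e^(-110x).


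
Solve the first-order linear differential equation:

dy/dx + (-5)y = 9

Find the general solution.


P(x) = -5 ⇒ μ = e^(-5x).
(μ y)' = 9e^(-5x) ⇒ μ y = -(9/5)e^(-5x) + C.
Divide by μ: y = -9/5 + Ce^(5x).


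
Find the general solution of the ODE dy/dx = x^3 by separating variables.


Integrate both sides with respect to x: y = ∫ x^3 dx = (1/4)x^4 + C.


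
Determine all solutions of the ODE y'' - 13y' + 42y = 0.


Characteristic equation: r² - 13r + 42 = 0.
Factor: (r - 7)(r - 6) = 0 ⇒ r = 7, 6 (distinct real).
General solution: y = C₁e^(7x) + C₂e^(6x).


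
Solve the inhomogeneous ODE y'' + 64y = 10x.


Homogeneous: r² + 64 = 0 ⇒ r = ±8i, y_h = C₁cos(8x) + C₂sin(8x).
Polynomial forcing; try y_p = Ax + B. Then y_p'' + 64 y_p = 64(Ax + B) = 10x, so B = 0 and A = 5/32.
General solution: y = C₁cos(8x) + C₂sin(8x) + (5/32)x.


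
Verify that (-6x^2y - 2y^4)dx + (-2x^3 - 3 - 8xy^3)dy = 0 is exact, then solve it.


Check exactness: ∂M/∂y = -6x^2 - 8y^3 and ∂N/∂x = -6x^2 - 8y^3; equal, so the equation is exact.
Integrate M with respect to x (treating y as constant): ∫M dx = -2x^3y - 2xy^4 + h(y).
Differentiate w.r.t. y and set equal to N: the x-dependent terms already match, leaving h'(y) = -3. Integrate: h(y) = -3y.
So F(x,y) = -2x^3y - 3y - 2xy^4.
General solution: -2x^3y - 3y - 2xy^4 = C.


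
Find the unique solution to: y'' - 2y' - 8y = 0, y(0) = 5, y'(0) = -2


Characteristic roots of r² - 2r - 8 = 0 are 4, -2.
General solution y = c₁ e^(4x) + c₂ e^(-2x).
Apply y(0) = 5: c₁ + c₂ = 5. Apply y'(0) = -2: 4 c₁ - 2 c₂ = -2.
Solve: c₁ = 4/3, c₂ = 11/3.
Particular solution: y = (4/3)e^(4x) + (11/3)e^(-2x).


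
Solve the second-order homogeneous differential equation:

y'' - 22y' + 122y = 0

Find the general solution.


Characteristic equation: r² - 22r + 122 = 0.
Discriminant is negative; roots r = 11 ± 1i (complex conjugate pair).
General solution uses e^(α x)(C₁ cos(β x) + C₂ sin(β x)): y = e^(11x)(C₁cos(x) + C₂sin(x)).


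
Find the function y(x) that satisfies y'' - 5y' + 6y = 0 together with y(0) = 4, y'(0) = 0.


Characteristic roots of r² - 5r + 6 = 0 are 3, 2.
General solution y = c₁ e^(3x) + c₂ e^(2x).
Apply y(0) = 4: c₁ + c₂ = 4. Apply y'(0) = 0: 3 c₁ + 2 c₂ = 0.
Solve: c₁ = -8, c₂ = 12.
Particular solution: y = -8e^(3x) + 12e^(2x).


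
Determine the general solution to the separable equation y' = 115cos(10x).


g(y) = 1, so integrate directly: y = ∫ 115cos(10x) dx = (23/2)sin(10x) + C.


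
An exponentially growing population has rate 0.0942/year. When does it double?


Exponential growth: P(t) = P₀ e^(0.0942t). Set P(t)/P₀ = 2: e^(0.0942t) = 2.
Solve: t = ln(2)/0.0942 ≈ 7.36 years.


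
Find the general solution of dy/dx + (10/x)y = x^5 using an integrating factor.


P(x) = 10/x ⇒ μ = x^10.
(x^10 y)' = x^10·x^5 = x^15.
Integrate: x^10 y = x^16/(16) + C.
Solve for y: y = (1/16)x^6 + C/x^10.


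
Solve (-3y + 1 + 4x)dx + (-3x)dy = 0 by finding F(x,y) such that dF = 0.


Check exactness: ∂M/∂y = -3 and ∂N/∂x = -3; equal, so the equation is exact.
Integrate M with respect to x (treating y as constant): ∫M dx = -3xy + x + 2x^2 + h(y).
Differentiate w.r.t. y and set equal to N: all terms match, so h'(y) = 0 and h is a constant absorbed into C.
General solution: -3xy + x + 2x^2 = C.


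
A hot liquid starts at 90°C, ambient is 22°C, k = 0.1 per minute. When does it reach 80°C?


From T(t) = T_a + (T₀ - T_a)e^(-kt), set T(t) = 80:
(80 - 22) / (90 - 22) = e^(-0.1t), so t = -ln(0.853)/0.1 ≈ 1.6 minutes.


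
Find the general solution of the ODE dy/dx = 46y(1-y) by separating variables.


Separate: dy/[y(1-y)] = 46 dx.
Partial fractions: 1/[y(1-y)] = 1/y + 1/(1-y).
Integrate: ln|y/(1-y)| = 46x + C₀.
Solve for y: y = 1/(1 + Ce^(-46x)).


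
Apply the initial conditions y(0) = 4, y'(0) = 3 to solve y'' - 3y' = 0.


Characteristic roots of r² - 3r = 0 are 3, 0.
General solution y = c₁ e^(3x) + c₂.
Apply y(0) = 4: c₁ + c₂ = 4. Apply y'(0) = 3: 3 c₁ + 0 c₂ = 3.
Solve: c₁ = 1, c₂ = 3.
Particular solution: y = e^(3x) + 3.


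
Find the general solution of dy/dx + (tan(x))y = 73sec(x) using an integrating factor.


P(x) = tan(x) ⇒ μ = e^(∫tan(x)dx) = sec(x).
(sec(x) y)' = 73sec²(x) ⇒ sec(x) y = 73tan(x) + C.
Multiply by cos(x): y = 73sin(x) + C·cos(x).


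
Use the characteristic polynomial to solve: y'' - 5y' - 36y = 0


Characteristic equation: r² - 5r - 36 = 0.
Factor: (r - 9)(r + 4) = 0 ⇒ r = 9, -4 (distinct real).
General solution: y = C₁e^(9x) + C₂e^(-4x).


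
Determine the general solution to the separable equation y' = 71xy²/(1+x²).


Separate: dy/y² = 71x/(1+x²) dx.
Integrate LHS: ∫ dy/y² = -1/y.
Integrate RHS via u = 1+x²: (71/2)ln(1+x²) + C.
Result: -1/y = (71/2)ln(1+x²) + C.


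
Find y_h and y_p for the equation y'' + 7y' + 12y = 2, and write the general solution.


Characteristic roots of r² + 7r + 12 = 0 are -3, -4.
y_h = C₁e^(-3x) + C₂e^(-4x).
Constant forcing; try y_p = A. Then 12A = 2 ⇒ A = 1/6.
General solution: y = C₁e^(-3x) + C₂e^(-4x) + 1/6.


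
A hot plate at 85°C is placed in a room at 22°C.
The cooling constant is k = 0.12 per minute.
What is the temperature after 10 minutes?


Newton's law: dT/dt = -k(T - T_a) has solution T(t) = T_a + (T₀ - T_a)e^(-kt).
Plug in T_a = 22, T₀ = 85, k = 0.12, t = 10: T(10) = 22 + (63)e^(-1.20) ≈ 41.0°C.


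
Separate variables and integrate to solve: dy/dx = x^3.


Integrate both sides with respect to x: y = ∫ x^3 dx = (1/4)x^4 + C.


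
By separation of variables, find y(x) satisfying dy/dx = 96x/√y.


Separate: √y dy = 96x dx.
Integrate: (2/3)y^(3/2) = 48x² + C.


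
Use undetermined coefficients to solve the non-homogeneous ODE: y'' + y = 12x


Homogeneous: r² + 1 = 0 ⇒ r = ±1i, y_h = C₁cos(x) + C₂sin(x).
Polynomial forcing; try y_p = Ax + B. Then y_p'' + 1 y_p = 1(Ax + B) = 12x, so B = 0 and A = 12.
General solution: y = C₁cos(x) + C₂sin(x) + 12x.


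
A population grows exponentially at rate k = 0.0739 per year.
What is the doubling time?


Exponential growth: P(t) = P₀ e^(0.0739t). Set P(t)/P₀ = 2: e^(0.0739t) = 2.
Solve: t = ln(2)/0.0739 ≈ 9.38 years.


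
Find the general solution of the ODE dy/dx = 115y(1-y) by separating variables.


Separate: dy/[y(1-y)] = 115 dx.
Partial fractions: 1/[y(1-y)] = 1/y + 1/(1-y).
Integrate: ln|y/(1-y)| = 115x + C₀.
Solve for y: y = 1/(1 + Ce^(-115x)).


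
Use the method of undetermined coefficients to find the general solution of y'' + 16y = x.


Homogeneous: r² + 16 = 0 ⇒ r = ±4i, y_h = C₁cos(4x) + C₂sin(4x).
Polynomial forcing; try y_p = Ax + B. Then y_p'' + 16 y_p = 16(Ax + B) = x, so B = 0 and A = 1/16.
General solution: y = C₁cos(4x) + C₂sin(4x) + (1/16)x.


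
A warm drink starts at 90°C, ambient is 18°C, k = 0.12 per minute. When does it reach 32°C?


From T(t) = T_a + (T₀ - T_a)e^(-kt), set T(t) = 32:
(32 - 18) / (90 - 18) = e^(-0.12t), so t = -ln(0.194)/0.12 ≈ 13.6 minutes.


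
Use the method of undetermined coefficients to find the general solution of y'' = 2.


Characteristic polynomial (r - 0)² = 0; repeated root r = 0.
y_h = (C₁ + C₂x). Forcing matches the repeated root (resonance), so try y_p = Ax².
Substitute and solve for A: 2A = 2, so A = 1.
General solution: y = C₁ + C₂x + x².


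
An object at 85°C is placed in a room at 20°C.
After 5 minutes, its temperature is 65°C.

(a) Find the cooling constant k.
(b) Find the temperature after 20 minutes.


Newton's law: T(t) = T_a + (T₀ - T_a)e^(-kt).
(a) Use T(5) = 65: (65 - 20)/(85 - 20) = e^(-k·5), so k = -ln(0.692)/5 ≈ 0.0735.
(b) Apply k to t = 20: T(20) = 20 + (65)e^(-1.471) ≈ 34.9°C.


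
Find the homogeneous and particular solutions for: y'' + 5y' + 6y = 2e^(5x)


Characteristic roots of r² + 5r + 6 = 0 are -3, -2.
y_h = C₁e^(-3x) + C₂e^(-2x).
Forcing exponent 5 is not a characteristic root; try y_p = Ae^(5x).
Substitute: A·(25 + (5)·5 + (6)) = A·56 = 2, so A = 1/28.
General solution: y = C₁e^(-3x) + C₂e^(-2x) + (1/28)e^(5x).


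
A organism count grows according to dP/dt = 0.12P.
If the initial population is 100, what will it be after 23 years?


The ODE dP/dt = 0.12P has solution P(t) = P(0)e^(0.12t).
Substitute P(0) = 100 and t = 23: P(23) = 100 e^(2.76) ≈ 1580.


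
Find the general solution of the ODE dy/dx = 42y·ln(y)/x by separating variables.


Separate: dy/[y ln(y)] = 42 dx/x.
Substitute u = ln(y): du/u = 42 dx/x.
Integrate: ln|ln(y)| = 42ln|x| + C₀, hence ln(y) = C·x^42.


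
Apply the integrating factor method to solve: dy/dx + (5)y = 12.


P(x) = 5, Q(x) = 12; integrating factor μ = e^(5x).
(μ y)' = 12e^(5x) ⇒ μ y = (12/5)e^(5x) + C.
Divide by μ: y = 12/5 + Ce^(-5x).


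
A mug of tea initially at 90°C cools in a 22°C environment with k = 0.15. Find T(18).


Newton's law: dT/dt = -k(T - T_a) has solution T(t) = T_a + (T₀ - T_a)e^(-kt).
Plug in T_a = 22, T₀ = 90, k = 0.15, t = 18: T(18) = 22 + (68)e^(-2.70) ≈ 26.6°C.


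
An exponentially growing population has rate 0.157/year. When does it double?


Exponential growth: P(t) = P₀ e^(0.157t). Set P(t)/P₀ = 2: e^(0.157t) = 2.
Solve: t = ln(2)/0.157 ≈ 4.41 years.


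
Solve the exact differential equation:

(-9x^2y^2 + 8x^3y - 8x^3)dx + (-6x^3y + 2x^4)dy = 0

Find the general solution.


Check exactness: ∂M/∂y = -18x^2y + 8x^3 and ∂N/∂x = -18x^2y + 8x^3; equal, so the equation is exact.
Integrate M with respect to x (treating y as constant): ∫M dx = -3x^3y^2 + 2x^4y - 2x^4 + h(y).
Differentiate w.r.t. y and set equal to N: all terms match, so h'(y) = 0 and h is a constant absorbed into C.
General solution: -3x^3y^2 + 2x^4y - 2x^4 = C.


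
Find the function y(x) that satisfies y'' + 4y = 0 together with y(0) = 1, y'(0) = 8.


Characteristic roots of r² + 4 = 0 are ±2i, so y = C₁cos(2x) + C₂sin(2x).
Apply y(0) = 1: C₁ = 1. Differentiate and apply y'(0) = 8: 2·C₂ = 8, so C₂ = 4.
Particular solution: y = cos(2x) + 4sin(2x).


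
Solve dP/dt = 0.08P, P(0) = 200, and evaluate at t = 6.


The ODE dP/dt = 0.08P has solution P(t) = P(0)e^(0.08t).
Substitute P(0) = 200 and t = 6: P(6) = 200 e^(0.48) ≈ 323.


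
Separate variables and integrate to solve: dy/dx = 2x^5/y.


Separate variables: y dy = 2x^5 dx.
Integrate both sides: y²/2 = (1/3)x^6 + C₀.
Multiply by 2: y² = (2/3)x^6 + C.


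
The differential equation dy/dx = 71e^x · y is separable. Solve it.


Separate variables: dy/y = 71e^x dx.
Integrate: ln|y| = 71e^x + C₀.
Exponentiate: y = Ce^(71e^x).


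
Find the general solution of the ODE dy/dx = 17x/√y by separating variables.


Separate: √y dy = 17x dx.
Integrate: (2/3)y^(3/2) = (17/2)x² + C.


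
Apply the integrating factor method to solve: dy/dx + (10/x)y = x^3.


P(x) = 10/x ⇒ μ = x^10.
(x^10 y)' = x^13 ⇒ x^10 y = x^14/(14) + C.
Solve for y: y = (1/14)x^4 + C/x^10.


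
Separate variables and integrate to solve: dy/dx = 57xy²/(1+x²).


Separate: dy/y² = 57x/(1+x²) dx.
Integrate LHS: ∫ dy/y² = -1/y.
Integrate RHS via u = 1+x²: (57/2)ln(1+x²) + C.
Result: -1/y = (57/2)ln(1+x²) + C.


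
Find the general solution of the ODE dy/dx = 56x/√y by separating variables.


Separate: √y dy = 56x dx.
Integrate: (2/3)y^(3/2) = 28x² + C.


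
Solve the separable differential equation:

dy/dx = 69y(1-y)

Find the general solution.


Separate: dy/[y(1-y)] = 69 dx.
Partial fractions: 1/[y(1-y)] = 1/y + 1/(1-y).
Integrate: ln|y/(1-y)| = 69x + C₀.
Solve for y: y = 1/(1 + Ce^(-69x)).


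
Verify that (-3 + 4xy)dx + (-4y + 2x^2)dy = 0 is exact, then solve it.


Check exactness: ∂M/∂y = 4x and ∂N/∂x = 4x; equal, so the equation is exact.
Integrate M with respect to x (treating y as constant): ∫M dx = -3x + 2x^2y + h(y).
Differentiate w.r.t. y and set equal to N: the x-dependent terms already match, leaving h'(y) = -4y. Integrate: h(y) = -2y^2.
So F(x,y) = -3x - 2y^2 + 2x^2y.
General solution: -3x - 2y^2 + 2x^2y = C.


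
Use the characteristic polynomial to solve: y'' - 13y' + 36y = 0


Characteristic equation: r² - 13r + 36 = 0.
Factor: (r - 9)(r - 4) = 0 ⇒ r = 9, 4 (distinct real).
General solution: y = C₁e^(9x) + C₂e^(4x).


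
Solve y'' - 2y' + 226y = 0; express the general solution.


Characteristic equation: r² - 2r + 226 = 0.
Discriminant is negative; roots r = 1 ± 15i (complex conjugate pair).
General solution uses e^(α x)(C₁ cos(β x) + C₂ sin(β x)): y = e^(x)(C₁cos(15x) + C₂sin(15x)).


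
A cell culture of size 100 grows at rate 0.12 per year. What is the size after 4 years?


The ODE dP/dt = 0.12P has solution P(t) = P(0)e^(0.12t).
Substitute P(0) = 100 and t = 4: P(4) = 100 e^(0.48) ≈ 162.


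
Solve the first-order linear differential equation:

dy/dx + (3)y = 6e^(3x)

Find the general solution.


P(x) = 3 ⇒ μ = e^(3x).
(μ y)' = 6e^(6x) ⇒ μ y = (6/6)e^(6x) + C.
Divide by μ: y = e^(3x) + Ce^(-3x).


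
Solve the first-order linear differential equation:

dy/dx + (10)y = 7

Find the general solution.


P(x) = 10, Q(x) = 7; integrating factor μ = e^(10x).
(μ y)' = 7e^(10x) ⇒ μ y = (7/10)e^(10x) + C.
Divide by μ: y = 7/10 + Ce^(-10x).


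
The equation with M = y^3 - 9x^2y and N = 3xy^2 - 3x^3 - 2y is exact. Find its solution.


Check exactness: ∂M/∂y = 3y^2 - 9x^2 and ∂N/∂x = 3y^2 - 9x^2; equal, so the equation is exact.
Integrate M with respect to x (treating y as constant): ∫M dx = xy^3 - 3x^3y + h(y).
Differentiate w.r.t. y and set equal to N: the x-dependent terms already match, leaving h'(y) = -2y. Integrate: h(y) = -y^2.
So F(x,y) = xy^3 - 3x^3y - y^2.
General solution: xy^3 - 3x^3y - y^2 = C.


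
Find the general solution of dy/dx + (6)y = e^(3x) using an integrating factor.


P(x) = 6 ⇒ μ = e^(6x).
(μ y)' = e^(9x) ⇒ μ y = e^(9x)/9 + C.
Divide by μ: y = (1/9)e^(3x) + Ce^(-6x).


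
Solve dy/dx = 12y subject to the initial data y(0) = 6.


General solution of y' = 12y is y = Ce^(12x).
Apply y(0) = 6: C = 6.
Particular solution: y = 6e^(12x).


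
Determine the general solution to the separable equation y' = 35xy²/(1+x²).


Separate: dy/y² = 35x/(1+x²) dx.
Integrate LHS: ∫ dy/y² = -1/y.
Integrate RHS via u = 1+x²: (35/2)ln(1+x²) + C.
Result: -1/y = (35/2)ln(1+x²) + C.


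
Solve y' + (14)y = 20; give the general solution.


P(x) = 14, Q(x) = 20; integrating factor μ = e^(14x).
(μ y)' = 20e^(14x) ⇒ μ y = (10/7)e^(14x) + C.
Divide by μ: y = 10/7 + Ce^(-14x).


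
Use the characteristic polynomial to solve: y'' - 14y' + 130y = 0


Characteristic equation: r² - 14r + 130 = 0.
Discriminant is negative; roots r = 7 ± 9i (complex conjugate pair).
General solution uses e^(α x)(C₁ cos(β x) + C₂ sin(β x)): y = e^(7x)(C₁cos(9x) + C₂sin(9x)).


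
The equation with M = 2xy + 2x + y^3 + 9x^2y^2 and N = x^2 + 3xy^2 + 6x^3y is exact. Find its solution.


Check exactness: ∂M/∂y = 2x + 3y^2 + 18x^2y and ∂N/∂x = 2x + 3y^2 + 18x^2y; equal, so the equation is exact.
Integrate M with respect to x (treating y as constant): ∫M dx = x^2y + x^2 + xy^3 + 3x^3y^2 + h(y).
Differentiate w.r.t. y and set equal to N: all terms match, so h'(y) = 0 and h is a constant absorbed into C.
General solution: x^2y + x^2 + xy^3 + 3x^3y^2 = C.


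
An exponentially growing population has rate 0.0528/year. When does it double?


Exponential growth: P(t) = P₀ e^(0.0528t). Set P(t)/P₀ = 2: e^(0.0528t) = 2.
Solve: t = ln(2)/0.0528 ≈ 13.13 years.


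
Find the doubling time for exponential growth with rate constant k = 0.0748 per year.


Exponential growth: P(t) = P₀ e^(0.0748t). Set P(t)/P₀ = 2: e^(0.0748t) = 2.
Solve: t = ln(2)/0.0748 ≈ 9.27 years.


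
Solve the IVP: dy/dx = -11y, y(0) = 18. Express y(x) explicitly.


General solution of y' = -11y is y = Ce^(-11x).
Apply y(0) = 18: C = 18.
Particular solution: y = 18e^(-11x).


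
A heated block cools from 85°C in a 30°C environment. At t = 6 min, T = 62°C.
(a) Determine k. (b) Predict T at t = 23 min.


Newton's law: T(t) = T_a + (T₀ - T_a)e^(-kt).
(a) Use T(6) = 62: (62 - 30)/(85 - 30) = e^(-k·6), so k = -ln(0.582)/6 ≈ 0.0903.
(b) Apply k to t = 23: T(23) = 30 + (55)e^(-2.076) ≈ 36.9°C.


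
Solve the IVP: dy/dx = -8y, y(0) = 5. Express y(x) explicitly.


General solution of y' = -8y is y = Ce^(-8x).
Apply y(0) = 5: C = 5.
Particular solution: y = 5e^(-8x).


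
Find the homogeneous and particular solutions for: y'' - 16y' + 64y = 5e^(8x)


Characteristic polynomial (r - 8)² = 0; repeated root r = 8.
y_h = (C₁ + C₂x)e^(8x). Forcing matches the repeated root (resonance), so try y_p = Ax² e^(8x).
Substitute and solve for A: 2A = 5, so A = 5/2.
General solution: y = (C₁ + C₂x + (5/2)x²)e^(8x).


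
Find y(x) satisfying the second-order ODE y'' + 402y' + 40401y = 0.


Characteristic equation: r² + 402r + 40401 = 0, i.e. (r + 201)² = 0.
Repeated root r = -201; include an x factor for the second linearly independent solution.
General solution: y = (C₁ + C₂x)e^(-201x).


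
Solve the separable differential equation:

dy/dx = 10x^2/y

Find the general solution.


Separate variables: y dy = 10x^2 dx.
Integrate both sides: y²/2 = (10/3)x^3 + C₀.
Multiply by 2: y² = (20/3)x^3 + C.


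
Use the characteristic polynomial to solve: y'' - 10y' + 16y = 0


Characteristic equation: r² - 10r + 16 = 0.
Factor: (r - 2)(r - 8) = 0 ⇒ r = 2, 8 (distinct real).
General solution: y = C₁e^(2x) + C₂e^(8x).


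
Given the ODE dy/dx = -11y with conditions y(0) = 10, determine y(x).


General solution of y' = -11y is y = Ce^(-11x).
Apply y(0) = 10: C = 10.
Particular solution: y = 10e^(-11x).


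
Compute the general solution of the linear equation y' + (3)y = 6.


P(x) = 3, Q(x) = 6; integrating factor μ = e^(3x).
(μ y)' = 6e^(3x) ⇒ μ y = 2e^(3x) + C.
Divide by μ: y = 2 + Ce^(-3x).


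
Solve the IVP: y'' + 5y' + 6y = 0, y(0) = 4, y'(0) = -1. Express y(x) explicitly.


Characteristic roots of r² + 5r + 6 = 0 are -3, -2.
General solution y = c₁ e^(-3x) + c₂ e^(-2x).
Apply y(0) = 4: c₁ + c₂ = 4. Apply y'(0) = -1: -3 c₁ - 2 c₂ = -1.
Solve: c₁ = -7, c₂ = 11.
Particular solution: y = -7e^(-3x) + 11e^(-2x).


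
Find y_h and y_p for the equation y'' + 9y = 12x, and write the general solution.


Homogeneous: r² + 9 = 0 ⇒ r = ±3i, y_h = C₁cos(3x) + C₂sin(3x).
Polynomial forcing; try y_p = Ax + B. Then y_p'' + 9 y_p = 9(Ax + B) = 12x, so B = 0 and A = 4/3.
General solution: y = C₁cos(3x) + C₂sin(3x) + (4/3)x.


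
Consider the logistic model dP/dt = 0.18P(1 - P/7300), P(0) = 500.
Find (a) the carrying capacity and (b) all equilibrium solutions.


Logistic ODE dP/dt = 0.18P(1 - P/7300) has equilibria where dP/dt = 0, i.e. P = 0 or P = 7300.
The coefficient (1 - P/K) = 0 when P = K, identifying K = 7300 as the carrying capacity.
(a) K = 7300; (b) equilibria P = 0 and P = 7300.


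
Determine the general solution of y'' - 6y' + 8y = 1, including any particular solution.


Characteristic roots of r² - 6r + 8 = 0 are 2, 4.
y_h = C₁e^(2x) + C₂e^(4x).
Forcing exponent 0 is not a characteristic root; try y_p = A.
Substitute: A·(0 + (-6)·0 + (8)) = A·8 = 1, so A = 1/8.
General solution: y = C₁e^(2x) + C₂e^(4x) + 1/8.


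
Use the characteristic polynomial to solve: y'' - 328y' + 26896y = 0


Characteristic equation: r² - 328r + 26896 = 0, i.e. (r - 164)² = 0.
Repeated root r = 164; include an x factor for the second linearly independent solution.
General solution: y = (C₁ + C₂x)e^(164x).


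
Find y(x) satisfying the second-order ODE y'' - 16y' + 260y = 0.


Characteristic equation: r² - 16r + 260 = 0.
Discriminant is negative; roots r = 8 ± 14i (complex conjugate pair).
General solution uses e^(α x)(C₁ cos(β x) + C₂ sin(β x)): y = e^(8x)(C₁cos(14x) + C₂sin(14x)).


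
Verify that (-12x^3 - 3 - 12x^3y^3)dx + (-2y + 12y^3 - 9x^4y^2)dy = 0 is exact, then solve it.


Check exactness: ∂M/∂y = -36x^3y^2 and ∂N/∂x = -36x^3y^2; equal, so the equation is exact.
Integrate M with respect to x (treating y as constant): ∫M dx = -3x^4 - 3x - 3x^4y^3 + h(y).
Differentiate w.r.t. y and set equal to N: the x-dependent terms already match, leaving h'(y) = -2y + 12y^3. Integrate: h(y) = -y^2 + 3y^4.
So F(x,y) = -3x^4 - y^2 + 3y^4 - 3x - 3x^4y^3.
General solution: -3x^4 - y^2 + 3y^4 - 3x - 3x^4y^3 = C.


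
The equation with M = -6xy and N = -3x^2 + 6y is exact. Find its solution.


Check exactness: ∂M/∂y = -6x and ∂N/∂x = -6x; equal, so the equation is exact.
Integrate M with respect to x (treating y as constant): ∫M dx = -3x^2y + h(y).
Differentiate w.r.t. y and set equal to N: the x-dependent terms already match, leaving h'(y) = 6y. Integrate: h(y) = 3y^2.
So F(x,y) = -3x^2y + 3y^2.
General solution: -3x^2y + 3y^2 = C.


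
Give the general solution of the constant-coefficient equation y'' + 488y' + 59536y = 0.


Characteristic equation: r² + 488r + 59536 = 0, i.e. (r + 244)² = 0.
Repeated root r = -244; include an x factor for the second linearly independent solution.
General solution: y = (C₁ + C₂x)e^(-244x).


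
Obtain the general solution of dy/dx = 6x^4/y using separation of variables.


Separate variables: y dy = 6x^4 dx.
Integrate both sides: y²/2 = (6/5)x^5 + C₀.
Multiply by 2: y² = (12/5)x^5 + C.


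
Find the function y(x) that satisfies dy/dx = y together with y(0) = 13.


General solution of y' = y is y = Ce^(x).
Apply y(0) = 13: C = 13.
Particular solution: y = 13e^(x).


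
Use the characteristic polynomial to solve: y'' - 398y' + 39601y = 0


Characteristic equation: r² - 398r + 39601 = 0, i.e. (r - 199)² = 0.
Repeated root r = 199; include an x factor for the second linearly independent solution.
General solution: y = (C₁ + C₂x)e^(199x).


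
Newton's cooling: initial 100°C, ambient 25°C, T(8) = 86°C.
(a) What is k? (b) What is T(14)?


Newton's law: T(t) = T_a + (T₀ - T_a)e^(-kt).
(a) Use T(8) = 86: (86 - 25)/(100 - 25) = e^(-k·8), so k = -ln(0.813)/8 ≈ 0.0258.
(b) Apply k to t = 14: T(14) = 25 + (75)e^(-0.362) ≈ 77.2°C.


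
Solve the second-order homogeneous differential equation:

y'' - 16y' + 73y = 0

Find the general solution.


Characteristic equation: r² - 16r + 73 = 0.
Discriminant is negative; roots r = 8 ± 3i (complex conjugate pair).
General solution uses e^(α x)(C₁ cos(β x) + C₂ sin(β x)): y = e^(8x)(C₁cos(3x) + C₂sin(3x)).


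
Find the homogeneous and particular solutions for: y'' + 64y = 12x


Homogeneous: r² + 64 = 0 ⇒ r = ±8i, y_h = C₁cos(8x) + C₂sin(8x).
Polynomial forcing; try y_p = Ax + B. Then y_p'' + 64 y_p = 64(Ax + B) = 12x, so B = 0 and A = 3/16.
General solution: y = C₁cos(8x) + C₂sin(8x) + (3/16)x.


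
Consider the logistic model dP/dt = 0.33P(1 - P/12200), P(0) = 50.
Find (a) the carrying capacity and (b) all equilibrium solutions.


Logistic ODE dP/dt = 0.33P(1 - P/12200) has equilibria where dP/dt = 0, i.e. P = 0 or P = 12200.
The coefficient (1 - P/K) = 0 when P = K, identifying K = 12200 as the carrying capacity.
(a) K = 12200; (b) equilibria P = 0 and P = 12200.


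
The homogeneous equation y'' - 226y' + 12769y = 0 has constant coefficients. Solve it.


Characteristic equation: r² - 226r + 12769 = 0, i.e. (r - 113)² = 0.
Repeated root r = 113; include an x factor for the second linearly independent solution.
General solution: y = (C₁ + C₂x)e^(113x).


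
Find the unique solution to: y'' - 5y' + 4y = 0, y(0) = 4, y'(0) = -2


Characteristic roots of r² - 5r + 4 = 0 are 1, 4.
General solution y = c₁ e^(x) + c₂ e^(4x).
Apply y(0) = 4: c₁ + c₂ = 4. Apply y'(0) = -2: 1 c₁ + 4 c₂ = -2.
Solve: c₁ = 6, c₂ = -2.
Particular solution: y = 6e^(x) - 2e^(4x).


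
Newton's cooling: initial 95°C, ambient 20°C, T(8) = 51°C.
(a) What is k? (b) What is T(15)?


Newton's law: T(t) = T_a + (T₀ - T_a)e^(-kt).
(a) Use T(8) = 51: (51 - 20)/(95 - 20) = e^(-k·8), so k = -ln(0.413)/8 ≈ 0.1104.
(b) Apply k to t = 15: T(15) = 20 + (75)e^(-1.657) ≈ 34.3°C.


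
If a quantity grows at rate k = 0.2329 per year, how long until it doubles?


Exponential growth: P(t) = P₀ e^(0.2329t). Set P(t)/P₀ = 2: e^(0.2329t) = 2.
Solve: t = ln(2)/0.2329 ≈ 2.98 years.


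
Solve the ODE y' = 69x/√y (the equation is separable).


Separate: √y dy = 69x dx.
Integrate: (2/3)y^(3/2) = (69/2)x² + C.


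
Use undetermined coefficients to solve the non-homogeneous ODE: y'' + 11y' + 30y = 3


Characteristic roots of r² + 11r + 30 = 0 are -5, -6.
y_h = C₁e^(-5x) + C₂e^(-6x).
Constant forcing; try y_p = A. Then 30A = 3 ⇒ A = 1/10.
General solution: y = C₁e^(-5x) + C₂e^(-6x) + 1/10.


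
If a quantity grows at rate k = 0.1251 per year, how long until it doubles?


Exponential growth: P(t) = P₀ e^(0.1251t). Set P(t)/P₀ = 2: e^(0.1251t) = 2.
Solve: t = ln(2)/0.1251 ≈ 5.54 years.


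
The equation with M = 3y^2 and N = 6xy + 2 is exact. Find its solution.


Check exactness: ∂M/∂y = 6y and ∂N/∂x = 6y; equal, so the equation is exact.
Integrate M with respect to x (treating y as constant): ∫M dx = 3xy^2 + h(y).
Differentiate w.r.t. y and set equal to N: the x-dependent terms already match, leaving h'(y) = 2. Integrate: h(y) = 2y.
So F(x,y) = 3xy^2 + 2y.
General solution: 3xy^2 + 2y = C.


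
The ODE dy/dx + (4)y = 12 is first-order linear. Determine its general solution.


P(x) = 4, Q(x) = 12; integrating factor μ = e^(4x).
(μ y)' = 12e^(4x) ⇒ μ y = 3e^(4x) + C.
Divide by μ: y = 3 + Ce^(-4x).


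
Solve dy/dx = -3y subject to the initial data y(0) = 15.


General solution of y' = -3y is y = Ce^(-3x).
Apply y(0) = 15: C = 15.
Particular solution: y = 15e^(-3x).


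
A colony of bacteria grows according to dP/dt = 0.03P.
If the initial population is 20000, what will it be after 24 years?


The ODE dP/dt = 0.03P has solution P(t) = P(0)e^(0.03t).
Substitute P(0) = 20000 and t = 24: P(24) = 20000 e^(0.72) ≈ 41089.


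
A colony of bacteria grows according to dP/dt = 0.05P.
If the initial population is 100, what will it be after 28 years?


The ODE dP/dt = 0.05P has solution P(t) = P(0)e^(0.05t).
Substitute P(0) = 100 and t = 28: P(28) = 100 e^(1.40) ≈ 406.


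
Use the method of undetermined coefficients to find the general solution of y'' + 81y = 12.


Homogeneous part: r² + 81 = 0 ⇒ r = ±9i, so y_h = C₁cos(9x) + C₂sin(9x).
Try constant y_p = A; plug in: 81A = 12 ⇒ A = 4/27.
General solution: y = C₁cos(9x) + C₂sin(9x) + 4/27.


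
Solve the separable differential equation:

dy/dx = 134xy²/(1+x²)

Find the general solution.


Separate: dy/y² = 134x/(1+x²) dx.
Integrate LHS: ∫ dy/y² = -1/y.
Integrate RHS via u = 1+x²: 67ln(1+x²) + C.
Result: -1/y = 67ln(1+x²) + C.


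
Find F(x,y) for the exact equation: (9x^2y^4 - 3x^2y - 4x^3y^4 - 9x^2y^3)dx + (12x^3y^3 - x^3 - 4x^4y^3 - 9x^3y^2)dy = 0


Check exactness: ∂M/∂y = 36x^2y^3 - 3x^2 - 16x^3y^3 - 27x^2y^2 and ∂N/∂x = 36x^2y^3 - 3x^2 - 16x^3y^3 - 27x^2y^2; equal, so the equation is exact.
Integrate M with respect to x (treating y as constant): ∫M dx = 3x^3y^4 - x^3y - x^4y^4 - 3x^3y^3 + h(y).
Differentiate w.r.t. y and set equal to N: all terms match, so h'(y) = 0 and h is a constant absorbed into C.
General solution: 3x^3y^4 - x^3y - x^4y^4 - 3x^3y^3 = C.
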